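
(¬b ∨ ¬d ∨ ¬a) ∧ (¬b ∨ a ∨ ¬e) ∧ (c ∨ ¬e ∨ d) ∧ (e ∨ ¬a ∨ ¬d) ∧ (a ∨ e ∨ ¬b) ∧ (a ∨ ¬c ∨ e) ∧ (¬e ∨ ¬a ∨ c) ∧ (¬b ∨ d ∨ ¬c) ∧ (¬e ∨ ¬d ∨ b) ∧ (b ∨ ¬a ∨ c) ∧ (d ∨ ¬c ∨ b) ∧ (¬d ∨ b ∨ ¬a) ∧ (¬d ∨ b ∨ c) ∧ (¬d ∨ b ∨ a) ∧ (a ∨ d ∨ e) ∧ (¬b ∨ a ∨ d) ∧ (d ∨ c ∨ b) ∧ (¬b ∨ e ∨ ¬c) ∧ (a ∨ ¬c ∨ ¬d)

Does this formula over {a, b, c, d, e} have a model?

Yes, satisfiable

Try b = True.
Try d = False.
The clause (¬c) is unit, so c = False.
The clause (¬e) is unit, so e = False.
The clause (a) is unit, so a = True.
All clauses are satisfied.
A satisfying assignment: a=True,  b=True,  c=False,  d=False,  e=False.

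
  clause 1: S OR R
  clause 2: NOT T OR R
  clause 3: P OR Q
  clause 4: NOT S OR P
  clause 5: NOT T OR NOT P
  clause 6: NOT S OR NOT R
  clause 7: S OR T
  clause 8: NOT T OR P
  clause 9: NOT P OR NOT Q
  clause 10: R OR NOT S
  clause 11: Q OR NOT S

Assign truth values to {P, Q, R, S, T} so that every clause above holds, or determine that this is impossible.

Case S = true:
The clause (P) is unit, so P = true.
The clause (NOT T) is unit, so T = false.
The clause (NOT R) is unit, so R = false.
Now (R) is unsatisfied and unit — conflict.
Undo S and try S = false.
The clause (R) is unit, so R = true.
The clause (T) is unit, so T = true.
The clause (NOT P) is unit, so P = false.
Now (P) is unsatisfied and unit — conflict.
Both values of S lead to a conflict.

UNSATISFIABLE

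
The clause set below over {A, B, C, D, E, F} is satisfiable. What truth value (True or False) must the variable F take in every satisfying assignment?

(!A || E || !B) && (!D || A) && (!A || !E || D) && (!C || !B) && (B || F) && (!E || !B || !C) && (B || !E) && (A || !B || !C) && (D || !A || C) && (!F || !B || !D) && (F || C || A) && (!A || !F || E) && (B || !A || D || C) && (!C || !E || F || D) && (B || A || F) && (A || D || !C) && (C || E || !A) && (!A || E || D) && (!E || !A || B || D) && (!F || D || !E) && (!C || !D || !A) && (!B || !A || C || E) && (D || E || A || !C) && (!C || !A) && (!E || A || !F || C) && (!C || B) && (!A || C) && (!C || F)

True

Suppose F = false.
Unit clause (B) forces B = true.
Unit clause (!C) forces C = false.
Unit clause (A) forces A = true.
That conflicts with the unit clause (!A).
So every satisfying assignment has F = True.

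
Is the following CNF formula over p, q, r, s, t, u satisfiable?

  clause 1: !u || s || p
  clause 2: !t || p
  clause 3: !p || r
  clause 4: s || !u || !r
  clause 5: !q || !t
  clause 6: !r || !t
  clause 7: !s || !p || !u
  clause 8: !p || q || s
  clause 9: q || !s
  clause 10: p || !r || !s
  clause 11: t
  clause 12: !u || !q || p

Unsatisfiable

(t) alone gives t = true.
(p) alone gives p = true.
(r) alone gives r = true.
Now (!r) is unsatisfied and unit — conflict.
No assignment satisfies every clause.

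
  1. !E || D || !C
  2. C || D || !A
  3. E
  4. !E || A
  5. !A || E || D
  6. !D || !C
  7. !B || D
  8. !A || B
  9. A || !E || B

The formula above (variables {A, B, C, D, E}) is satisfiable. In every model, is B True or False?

Suppose B = false.
From the singleton clause (E), E = true.
From the singleton clause (A), A = true.
Now (!A) is unsatisfied and unit — conflict.
So every satisfying assignment has B = True.

True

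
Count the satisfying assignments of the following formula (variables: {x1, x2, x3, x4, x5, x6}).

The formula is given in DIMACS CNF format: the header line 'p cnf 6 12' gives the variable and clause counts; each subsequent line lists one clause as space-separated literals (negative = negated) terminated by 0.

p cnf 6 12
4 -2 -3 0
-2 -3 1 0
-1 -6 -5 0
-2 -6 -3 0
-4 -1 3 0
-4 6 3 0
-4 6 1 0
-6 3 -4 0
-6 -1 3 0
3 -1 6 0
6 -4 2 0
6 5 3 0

18

There are 2^6 = 64 truth assignments over (x1, x2, x3, x4, x5, x6).
Split on x4. With x4 = True, the clauses containing x4 are satisfied and ¬x4 drops from the rest; 5 of the 2^5 = 32 assignments to the other variables satisfy what remains.
With x4 = False, by the same count on the reduced clause set, 13 assignments work.
(One model: x1=F, x2=F, x3=F, x4=F, x5=F, x6=T.)
Total: 5 + 13 = 18.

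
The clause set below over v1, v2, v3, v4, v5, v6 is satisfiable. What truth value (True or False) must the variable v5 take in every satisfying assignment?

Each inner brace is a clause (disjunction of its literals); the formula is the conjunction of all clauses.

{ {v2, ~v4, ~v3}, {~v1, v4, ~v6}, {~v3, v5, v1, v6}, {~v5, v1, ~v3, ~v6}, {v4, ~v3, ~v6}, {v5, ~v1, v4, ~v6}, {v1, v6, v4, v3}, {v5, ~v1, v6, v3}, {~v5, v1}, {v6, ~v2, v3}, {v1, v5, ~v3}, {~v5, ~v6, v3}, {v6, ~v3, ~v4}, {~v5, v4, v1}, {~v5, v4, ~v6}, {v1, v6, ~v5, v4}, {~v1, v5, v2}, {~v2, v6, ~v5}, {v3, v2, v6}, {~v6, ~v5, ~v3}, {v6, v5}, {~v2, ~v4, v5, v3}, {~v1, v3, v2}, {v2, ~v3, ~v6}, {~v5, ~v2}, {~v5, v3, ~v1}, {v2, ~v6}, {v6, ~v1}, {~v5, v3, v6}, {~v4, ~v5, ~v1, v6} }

Suppose v5 = 1.
(v1) alone gives v1 = 1.
(~v2) alone gives v2 = 0.
(v3) alone gives v3 = 1.
(~v4) alone gives v4 = 0.
(~v6) alone gives v6 = 0.
But (v6) is also a unit clause — contradiction.
So every satisfying assignment has v5 = False.

False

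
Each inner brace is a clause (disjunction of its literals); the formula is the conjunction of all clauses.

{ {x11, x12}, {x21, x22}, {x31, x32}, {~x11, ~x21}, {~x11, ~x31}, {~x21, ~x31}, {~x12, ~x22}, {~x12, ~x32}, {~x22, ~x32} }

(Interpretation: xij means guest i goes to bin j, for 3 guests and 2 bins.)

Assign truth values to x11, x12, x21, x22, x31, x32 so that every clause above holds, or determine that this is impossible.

Branch on x11: set x11 = 1.
From the singleton clause (~x21), x21 = 0.
From the singleton clause (x22), x22 = 1.
From the singleton clause (~x31), x31 = 0.
From the singleton clause (x32), x32 = 1.
Now (~x32) is unsatisfied and unit — conflict.
Undo x11 and try x11 = 0.
From the singleton clause (x12), x12 = 1.
From the singleton clause (~x22), x22 = 0.
From the singleton clause (x21), x21 = 1.
From the singleton clause (~x31), x31 = 0.
From the singleton clause (x32), x32 = 1.
Now (~x32) is unsatisfied and unit — conflict.
Neither x11 = 1 nor x11 = 0 works.

UNSATISFIABLE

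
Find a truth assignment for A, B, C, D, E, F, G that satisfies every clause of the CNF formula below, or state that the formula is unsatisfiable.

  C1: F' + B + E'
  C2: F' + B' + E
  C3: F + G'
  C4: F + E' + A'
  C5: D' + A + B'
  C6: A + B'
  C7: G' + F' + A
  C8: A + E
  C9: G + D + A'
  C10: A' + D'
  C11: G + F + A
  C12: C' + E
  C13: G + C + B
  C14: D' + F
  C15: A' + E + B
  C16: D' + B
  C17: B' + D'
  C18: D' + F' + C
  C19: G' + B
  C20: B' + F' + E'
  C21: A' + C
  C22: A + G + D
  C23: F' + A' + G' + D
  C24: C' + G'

UNSATISFIABLE

Try F = 1.
Try B = 1.
The clause (E) is unit, so E = 1.
Now (E') is unsatisfied and unit — conflict.
So B must be the other value — set B = 0.
The clause (E') is unit, so E = 0.
The clause (A) is unit, so A = 1.
Now (A') is unsatisfied and unit — conflict.
Neither B = 1 nor B = 0 works.
So F must be the other value — set F = 0.
The clause (G') is unit, so G = 0.
The clause (A) is unit, so A = 1.
The clause (E') is unit, so E = 0.
The clause (D) is unit, so D = 1.
Now (D') is unsatisfied and unit — conflict.
Neither F = 1 nor F = 0 works.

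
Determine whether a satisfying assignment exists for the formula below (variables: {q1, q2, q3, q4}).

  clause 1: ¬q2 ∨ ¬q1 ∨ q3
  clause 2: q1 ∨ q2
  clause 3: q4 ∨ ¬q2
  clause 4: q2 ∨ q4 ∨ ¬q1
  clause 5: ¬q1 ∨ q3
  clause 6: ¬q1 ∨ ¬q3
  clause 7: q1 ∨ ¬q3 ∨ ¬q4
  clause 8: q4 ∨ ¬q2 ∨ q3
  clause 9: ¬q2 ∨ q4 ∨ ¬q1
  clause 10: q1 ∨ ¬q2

Branch on q1: set q1 = True.
(q3) alone gives q3 = True.
But (¬q3) is also a unit clause — contradiction.
Undo q1 and try q1 = False.
(q2) alone gives q2 = True.
But (¬q2) is also a unit clause — contradiction.
Neither q1 = True nor q1 = False works.
No assignment satisfies every clause.

No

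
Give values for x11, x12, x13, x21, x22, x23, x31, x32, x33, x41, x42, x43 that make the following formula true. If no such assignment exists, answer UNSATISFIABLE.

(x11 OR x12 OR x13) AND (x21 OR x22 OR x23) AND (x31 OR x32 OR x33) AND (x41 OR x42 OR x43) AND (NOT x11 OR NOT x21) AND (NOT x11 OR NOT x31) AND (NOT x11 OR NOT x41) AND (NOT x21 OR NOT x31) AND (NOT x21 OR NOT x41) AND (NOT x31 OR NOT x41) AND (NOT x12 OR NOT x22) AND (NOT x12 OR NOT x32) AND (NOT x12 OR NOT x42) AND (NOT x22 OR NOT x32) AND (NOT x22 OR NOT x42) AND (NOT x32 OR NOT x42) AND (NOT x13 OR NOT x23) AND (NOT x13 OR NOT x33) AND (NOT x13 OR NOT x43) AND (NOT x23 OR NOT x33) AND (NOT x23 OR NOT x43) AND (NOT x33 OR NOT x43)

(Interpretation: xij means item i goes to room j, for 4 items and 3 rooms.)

Branch on x11: set x11 = false.
Branch on x12: set x12 = true.
From the singleton clause (NOT x22), x22 = false.
From the singleton clause (NOT x32), x32 = false.
From the singleton clause (NOT x42), x42 = false.
Branch on x21: set x21 = true.
From the singleton clause (NOT x31), x31 = false.
From the singleton clause (x33), x33 = true.
From the singleton clause (NOT x41), x41 = false.
From the singleton clause (x43), x43 = true.
But (NOT x43) is also a unit clause — contradiction.
That branch fails; take x21 = false instead.
From the singleton clause (x23), x23 = true.
From the singleton clause (NOT x13), x13 = false.
From the singleton clause (NOT x33), x33 = false.
From the singleton clause (x31), x31 = true.
From the singleton clause (NOT x41), x41 = false.
From the singleton clause (x43), x43 = true.
But (NOT x43) is also a unit clause — contradiction.
Either choice for x21 ends in contradiction.
That branch fails; take x12 = false instead.
From the singleton clause (x13), x13 = true.
From the singleton clause (NOT x23), x23 = false.
From the singleton clause (NOT x33), x33 = false.
From the singleton clause (NOT x43), x43 = false.
Branch on x21: set x21 = true.
From the singleton clause (NOT x31), x31 = false.
From the singleton clause (x32), x32 = true.
From the singleton clause (NOT x41), x41 = false.
From the singleton clause (x42), x42 = true.
But (NOT x42) is also a unit clause — contradiction.
That branch fails; take x21 = false instead.
From the singleton clause (x22), x22 = true.
From the singleton clause (NOT x32), x32 = false.
From the singleton clause (x31), x31 = true.
From the singleton clause (NOT x41), x41 = false.
From the singleton clause (x42), x42 = true.
But (NOT x42) is also a unit clause — contradiction.
Either choice for x21 ends in contradiction.
Either choice for x12 ends in contradiction.
That branch fails; take x11 = true instead.
From the singleton clause (NOT x21), x21 = false.
From the singleton clause (NOT x31), x31 = false.
From the singleton clause (NOT x41), x41 = false.
Branch on x22: set x22 = true.
From the singleton clause (NOT x12), x12 = false.
From the singleton clause (NOT x32), x32 = false.
From the singleton clause (x33), x33 = true.
From the singleton clause (NOT x42), x42 = false.
From the singleton clause (x43), x43 = true.
But (NOT x43) is also a unit clause — contradiction.
That branch fails; take x22 = false instead.
From the singleton clause (x23), x23 = true.
From the singleton clause (NOT x13), x13 = false.
From the singleton clause (NOT x33), x33 = false.
From the singleton clause (x32), x32 = true.
From the singleton clause (NOT x12), x12 = false.
From the singleton clause (NOT x42), x42 = false.
From the singleton clause (x43), x43 = true.
But (NOT x43) is also a unit clause — contradiction.
Either choice for x22 ends in contradiction.
Either choice for x11 ends in contradiction.

UNSATISFIABLE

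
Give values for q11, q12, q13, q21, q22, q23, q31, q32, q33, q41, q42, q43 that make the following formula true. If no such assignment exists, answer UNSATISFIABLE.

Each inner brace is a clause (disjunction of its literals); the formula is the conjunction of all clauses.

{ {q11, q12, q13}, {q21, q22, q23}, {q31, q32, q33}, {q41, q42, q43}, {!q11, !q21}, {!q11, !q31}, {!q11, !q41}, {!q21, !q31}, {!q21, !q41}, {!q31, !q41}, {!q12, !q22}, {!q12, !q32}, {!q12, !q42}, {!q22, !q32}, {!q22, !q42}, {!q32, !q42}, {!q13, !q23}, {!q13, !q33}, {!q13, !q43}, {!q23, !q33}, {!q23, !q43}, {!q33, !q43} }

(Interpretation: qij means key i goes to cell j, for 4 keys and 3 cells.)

Case q11 = false:
Case q12 = true:
From the singleton clause (!q22), q22 = false.
From the singleton clause (!q32), q32 = false.
From the singleton clause (!q42), q42 = false.
Case q21 = true:
From the singleton clause (!q31), q31 = false.
From the singleton clause (q33), q33 = true.
From the singleton clause (!q41), q41 = false.
From the singleton clause (q43), q43 = true.
But (!q43) is also a unit clause — contradiction.
So q21 must be the other value — set q21 = false.
From the singleton clause (q23), q23 = true.
From the singleton clause (!q13), q13 = false.
From the singleton clause (!q33), q33 = false.
From the singleton clause (q31), q31 = true.
From the singleton clause (!q41), q41 = false.
From the singleton clause (q43), q43 = true.
But (!q43) is also a unit clause — contradiction.
Both values of q21 lead to a conflict.
So q12 must be the other value — set q12 = false.
From the singleton clause (q13), q13 = true.
From the singleton clause (!q23), q23 = false.
From the singleton clause (!q33), q33 = false.
From the singleton clause (!q43), q43 = false.
Case q21 = true:
From the singleton clause (!q31), q31 = false.
From the singleton clause (q32), q32 = true.
From the singleton clause (!q41), q41 = false.
From the singleton clause (q42), q42 = true.
But (!q42) is also a unit clause — contradiction.
So q21 must be the other value — set q21 = false.
From the singleton clause (q22), q22 = true.
From the singleton clause (!q32), q32 = false.
From the singleton clause (q31), q31 = true.
From the singleton clause (!q41), q41 = false.
From the singleton clause (q42), q42 = true.
But (!q42) is also a unit clause — contradiction.
Both values of q21 lead to a conflict.
Both values of q12 lead to a conflict.
So q11 must be the other value — set q11 = true.
From the singleton clause (!q21), q21 = false.
From the singleton clause (!q31), q31 = false.
From the singleton clause (!q41), q41 = false.
Case q22 = true:
From the singleton clause (!q12), q12 = false.
From the singleton clause (!q32), q32 = false.
From the singleton clause (q33), q33 = true.
From the singleton clause (!q42), q42 = false.
From the singleton clause (q43), q43 = true.
But (!q43) is also a unit clause — contradiction.
So q22 must be the other value — set q22 = false.
From the singleton clause (q23), q23 = true.
From the singleton clause (!q13), q13 = false.
From the singleton clause (!q33), q33 = false.
From the singleton clause (q32), q32 = true.
From the singleton clause (!q12), q12 = false.
From the singleton clause (!q42), q42 = false.
From the singleton clause (q43), q43 = true.
But (!q43) is also a unit clause — contradiction.
Both values of q22 lead to a conflict.
Both values of q11 lead to a conflict.

UNSATISFIABLE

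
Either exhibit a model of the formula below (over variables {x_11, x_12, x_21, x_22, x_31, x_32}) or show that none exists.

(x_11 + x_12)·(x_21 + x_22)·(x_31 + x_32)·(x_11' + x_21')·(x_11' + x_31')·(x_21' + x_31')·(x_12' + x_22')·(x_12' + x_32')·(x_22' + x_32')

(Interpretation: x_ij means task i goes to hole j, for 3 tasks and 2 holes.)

Suppose x_11 = 1.
The clause (x_21') is unit, so x_21 = 0.
The clause (x_22) is unit, so x_22 = 1.
The clause (x_31') is unit, so x_31 = 0.
The clause (x_32) is unit, so x_32 = 1.
But (x_32') is also a unit clause — contradiction.
That branch fails; take x_11 = 0 instead.
The clause (x_12) is unit, so x_12 = 1.
The clause (x_22') is unit, so x_22 = 0.
The clause (x_21) is unit, so x_21 = 1.
The clause (x_31') is unit, so x_31 = 0.
The clause (x_32) is unit, so x_32 = 1.
But (x_32') is also a unit clause — contradiction.
Either choice for x_11 ends in contradiction.

UNSATISFIABLE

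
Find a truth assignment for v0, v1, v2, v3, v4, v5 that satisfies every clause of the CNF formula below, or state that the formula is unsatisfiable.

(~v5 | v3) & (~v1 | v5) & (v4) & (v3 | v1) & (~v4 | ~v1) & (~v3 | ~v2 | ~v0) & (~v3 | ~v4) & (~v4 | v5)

UNSATISFIABLE

Unit clause (v4) forces v4 = 1.
Unit clause (~v1) forces v1 = 0.
Unit clause (v3) forces v3 = 1.
Now (~v3) is unsatisfied and unit — conflict.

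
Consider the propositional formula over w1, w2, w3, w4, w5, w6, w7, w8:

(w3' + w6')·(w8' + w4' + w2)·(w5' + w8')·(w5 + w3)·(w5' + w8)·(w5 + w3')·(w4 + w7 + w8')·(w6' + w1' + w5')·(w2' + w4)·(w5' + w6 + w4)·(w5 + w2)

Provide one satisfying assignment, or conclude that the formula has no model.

Case w3 = 0:
From the singleton clause (w5), w5 = 1.
From the singleton clause (w8'), w8 = 0.
Now (w8) is unsatisfied and unit — conflict.
So w3 must be the other value — set w3 = 1.
From the singleton clause (w6'), w6 = 0.
From the singleton clause (w5), w5 = 1.
From the singleton clause (w8'), w8 = 0.
Now (w8) is unsatisfied and unit — conflict.
Either choice for w3 ends in contradiction.

UNSATISFIABLE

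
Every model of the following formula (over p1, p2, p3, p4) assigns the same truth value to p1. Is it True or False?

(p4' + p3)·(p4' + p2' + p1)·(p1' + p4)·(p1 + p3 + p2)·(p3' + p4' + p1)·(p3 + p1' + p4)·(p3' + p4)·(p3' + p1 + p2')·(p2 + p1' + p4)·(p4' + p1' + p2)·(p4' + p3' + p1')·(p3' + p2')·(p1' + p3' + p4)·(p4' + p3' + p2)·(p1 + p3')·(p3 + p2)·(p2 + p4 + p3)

False

Suppose p1 = 1.
Unit clause (p4) forces p4 = 1.
Unit clause (p3) forces p3 = 1.
That conflicts with the unit clause (p3').
So every satisfying assignment has p1 = False.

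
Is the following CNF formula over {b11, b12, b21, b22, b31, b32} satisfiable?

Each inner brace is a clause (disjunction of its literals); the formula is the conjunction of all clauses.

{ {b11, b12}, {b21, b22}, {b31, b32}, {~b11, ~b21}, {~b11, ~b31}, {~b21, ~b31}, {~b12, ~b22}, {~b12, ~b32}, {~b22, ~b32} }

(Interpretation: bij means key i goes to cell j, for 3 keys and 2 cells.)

Case b11 = 1:
(~b21) alone gives b21 = 0.
(b22) alone gives b22 = 1.
(~b31) alone gives b31 = 0.
(b32) alone gives b32 = 1.
That conflicts with the unit clause (~b32).
So b11 must be the other value — set b11 = 0.
(b12) alone gives b12 = 1.
(~b22) alone gives b22 = 0.
(b21) alone gives b21 = 1.
(~b31) alone gives b31 = 0.
(b32) alone gives b32 = 1.
That conflicts with the unit clause (~b32).
Neither b11 = 1 nor b11 = 0 works.
No assignment satisfies every clause.

No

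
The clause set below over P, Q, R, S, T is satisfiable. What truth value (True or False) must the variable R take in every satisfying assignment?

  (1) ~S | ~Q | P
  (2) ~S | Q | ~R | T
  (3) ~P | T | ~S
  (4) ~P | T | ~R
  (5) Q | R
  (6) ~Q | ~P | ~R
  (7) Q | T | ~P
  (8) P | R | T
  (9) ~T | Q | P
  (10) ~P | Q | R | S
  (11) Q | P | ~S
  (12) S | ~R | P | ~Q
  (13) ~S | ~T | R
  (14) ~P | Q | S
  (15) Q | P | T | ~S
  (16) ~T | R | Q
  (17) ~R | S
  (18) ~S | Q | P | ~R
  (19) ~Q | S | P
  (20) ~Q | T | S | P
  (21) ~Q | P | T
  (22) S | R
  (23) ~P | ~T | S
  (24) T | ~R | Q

Suppose R = 0.
From the singleton clause (Q), Q = 1.
From the singleton clause (S), S = 1.
From the singleton clause (P), P = 1.
From the singleton clause (T), T = 1.
That conflicts with the unit clause (~T).
So every satisfying assignment has R = True.

True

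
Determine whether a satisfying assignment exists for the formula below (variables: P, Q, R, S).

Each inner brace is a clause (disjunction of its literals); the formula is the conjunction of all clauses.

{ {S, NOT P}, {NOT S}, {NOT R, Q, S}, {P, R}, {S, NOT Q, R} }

Yes, satisfiable

The clause (NOT S) is unit, so S = false.
The clause (NOT P) is unit, so P = false.
The clause (R) is unit, so R = true.
The clause (Q) is unit, so Q = true.
This assignment satisfies each clause.
A satisfying assignment: P ↦ false,  Q ↦ true,  R ↦ true,  S ↦ false.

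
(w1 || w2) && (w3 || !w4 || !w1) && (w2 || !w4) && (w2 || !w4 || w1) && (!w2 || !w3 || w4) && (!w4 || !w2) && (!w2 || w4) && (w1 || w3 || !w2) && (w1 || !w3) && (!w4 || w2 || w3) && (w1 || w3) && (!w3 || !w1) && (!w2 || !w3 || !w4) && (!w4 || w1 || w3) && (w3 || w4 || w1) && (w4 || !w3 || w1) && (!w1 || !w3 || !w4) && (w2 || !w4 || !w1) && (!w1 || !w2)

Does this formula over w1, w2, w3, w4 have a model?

Case w1 = true:
From the singleton clause (!w3), w3 = false.
From the singleton clause (!w4), w4 = false.
From the singleton clause (!w2), w2 = false.
This assignment satisfies each clause.
A satisfying assignment: w1=true,  w2=false,  w3=false,  w4=false.

Yes, satisfiable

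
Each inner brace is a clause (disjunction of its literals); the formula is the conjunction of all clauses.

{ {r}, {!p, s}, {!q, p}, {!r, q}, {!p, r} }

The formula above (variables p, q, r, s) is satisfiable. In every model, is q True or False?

True

Suppose q = false.
(r) alone gives r = true.
Now (!r) is unsatisfied and unit — conflict.
So every satisfying assignment has q = True.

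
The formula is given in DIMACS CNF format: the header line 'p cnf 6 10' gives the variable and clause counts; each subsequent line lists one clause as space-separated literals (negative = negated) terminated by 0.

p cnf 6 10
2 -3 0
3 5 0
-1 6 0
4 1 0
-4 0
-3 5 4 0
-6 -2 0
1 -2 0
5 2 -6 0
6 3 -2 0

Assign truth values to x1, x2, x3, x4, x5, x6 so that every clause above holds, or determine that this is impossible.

x1=True, x2=False, x3=False, x4=False, x5=True, x6=True

(¬x4) alone gives x4 = False.
(x1) alone gives x1 = True.
(x6) alone gives x6 = True.
(¬x2) alone gives x2 = False.
(¬x3) alone gives x3 = False.
(x5) alone gives x5 = True.
This assignment satisfies each clause.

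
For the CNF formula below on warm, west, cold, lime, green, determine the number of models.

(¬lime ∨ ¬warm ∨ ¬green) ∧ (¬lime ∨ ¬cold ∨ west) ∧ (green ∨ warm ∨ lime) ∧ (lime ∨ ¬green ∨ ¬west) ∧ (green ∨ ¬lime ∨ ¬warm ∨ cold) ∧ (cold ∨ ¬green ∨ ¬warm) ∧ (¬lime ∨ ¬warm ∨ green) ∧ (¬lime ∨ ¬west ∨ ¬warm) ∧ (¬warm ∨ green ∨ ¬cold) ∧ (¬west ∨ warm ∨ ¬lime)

There are 2^5 = 32 truth assignments over (warm, west, cold, lime, green).
Split on lime. With lime = True, the clauses containing lime are satisfied and ¬lime drops from the rest; 2 of the 2^4 = 16 assignments to the other variables satisfy what remains.
With lime = False, by the same count on the reduced clause set, 5 assignments work.
(One model: warm=F, west=F, cold=F, lime=F, green=T.)
Total: 2 + 5 = 7.

7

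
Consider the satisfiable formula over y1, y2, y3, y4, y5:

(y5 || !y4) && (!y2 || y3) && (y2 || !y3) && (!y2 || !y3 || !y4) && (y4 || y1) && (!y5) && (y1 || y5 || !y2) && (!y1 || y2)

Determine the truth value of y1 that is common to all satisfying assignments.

Suppose y1 = false.
The clause (y4) is unit, so y4 = true.
The clause (y5) is unit, so y5 = true.
Now (!y5) is unsatisfied and unit — conflict.
So every satisfying assignment has y1 = True.

True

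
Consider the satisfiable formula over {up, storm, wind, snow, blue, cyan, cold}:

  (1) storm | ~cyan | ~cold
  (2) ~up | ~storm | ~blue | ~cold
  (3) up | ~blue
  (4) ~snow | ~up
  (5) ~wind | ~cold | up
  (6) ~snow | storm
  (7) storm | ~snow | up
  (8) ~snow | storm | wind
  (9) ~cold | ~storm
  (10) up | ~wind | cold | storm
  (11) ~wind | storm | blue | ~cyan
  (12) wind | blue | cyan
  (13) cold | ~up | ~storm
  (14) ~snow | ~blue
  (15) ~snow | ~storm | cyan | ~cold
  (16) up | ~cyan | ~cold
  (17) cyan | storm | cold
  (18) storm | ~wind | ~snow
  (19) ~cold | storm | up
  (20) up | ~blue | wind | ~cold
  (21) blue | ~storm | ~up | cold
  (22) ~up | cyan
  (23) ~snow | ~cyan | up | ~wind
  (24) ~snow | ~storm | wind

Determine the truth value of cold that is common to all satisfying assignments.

Suppose cold = 1.
The clause (~storm) is unit, so storm = 0.
The clause (~cyan) is unit, so cyan = 0.
The clause (~snow) is unit, so snow = 0.
The clause (up) is unit, so up = 1.
That conflicts with the unit clause (~up).
So every satisfying assignment has cold = False.

False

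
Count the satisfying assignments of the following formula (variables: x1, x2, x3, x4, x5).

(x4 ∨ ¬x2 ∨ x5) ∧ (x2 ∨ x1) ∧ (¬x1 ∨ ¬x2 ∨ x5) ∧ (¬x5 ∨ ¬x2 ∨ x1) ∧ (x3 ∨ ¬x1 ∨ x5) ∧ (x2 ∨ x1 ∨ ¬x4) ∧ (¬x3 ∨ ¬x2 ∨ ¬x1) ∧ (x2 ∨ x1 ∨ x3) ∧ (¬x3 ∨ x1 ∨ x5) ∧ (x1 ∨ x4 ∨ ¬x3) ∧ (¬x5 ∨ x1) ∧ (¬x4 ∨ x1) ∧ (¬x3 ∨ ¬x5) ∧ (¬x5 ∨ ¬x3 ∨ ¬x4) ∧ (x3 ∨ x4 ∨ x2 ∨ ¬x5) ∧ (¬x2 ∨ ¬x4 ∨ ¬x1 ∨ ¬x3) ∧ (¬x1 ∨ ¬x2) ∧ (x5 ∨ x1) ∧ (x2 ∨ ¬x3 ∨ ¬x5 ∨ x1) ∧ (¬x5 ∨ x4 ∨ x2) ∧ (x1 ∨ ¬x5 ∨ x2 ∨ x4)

3

There are 2^5 = 32 truth assignments over (x1, x2, x3, x4, x5).
Split on x4. With x4 = True, the clauses containing x4 are satisfied and ¬x4 drops from the rest; 2 of the 2^4 = 16 assignments to the other variables satisfy what remains.
With x4 = False, by the same count on the reduced clause set, 1 assignment works.
(One model: x1=T, x2=F, x3=F, x4=T, x5=T.)
Total: 2 + 1 = 3.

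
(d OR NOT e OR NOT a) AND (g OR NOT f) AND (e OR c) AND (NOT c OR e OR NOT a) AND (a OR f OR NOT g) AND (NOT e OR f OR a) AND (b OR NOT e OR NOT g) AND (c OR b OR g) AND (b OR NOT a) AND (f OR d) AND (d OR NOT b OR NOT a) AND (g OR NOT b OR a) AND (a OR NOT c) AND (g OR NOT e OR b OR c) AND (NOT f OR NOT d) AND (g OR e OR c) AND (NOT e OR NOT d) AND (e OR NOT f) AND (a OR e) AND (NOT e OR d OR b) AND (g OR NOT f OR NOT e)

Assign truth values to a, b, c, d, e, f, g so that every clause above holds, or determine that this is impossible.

Case g = true:
Case e = true:
(b) alone gives b = true.
(NOT d) alone gives d = false.
(NOT a) alone gives a = false.
(f) alone gives f = true.
(NOT c) alone gives c = false.
Every clause now holds.

a=false,  b=true,  c=false,  d=false,  e=true,  f=true,  g=true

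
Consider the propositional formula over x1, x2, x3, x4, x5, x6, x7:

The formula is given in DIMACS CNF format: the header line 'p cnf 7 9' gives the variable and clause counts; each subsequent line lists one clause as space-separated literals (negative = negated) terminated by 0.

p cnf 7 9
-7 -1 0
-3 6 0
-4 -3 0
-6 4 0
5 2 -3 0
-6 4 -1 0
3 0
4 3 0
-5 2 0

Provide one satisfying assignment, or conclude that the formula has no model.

(x3) alone gives x3 = True.
(x6) alone gives x6 = True.
(¬x4) alone gives x4 = False.
That conflicts with the unit clause (x4).

UNSATISFIABLE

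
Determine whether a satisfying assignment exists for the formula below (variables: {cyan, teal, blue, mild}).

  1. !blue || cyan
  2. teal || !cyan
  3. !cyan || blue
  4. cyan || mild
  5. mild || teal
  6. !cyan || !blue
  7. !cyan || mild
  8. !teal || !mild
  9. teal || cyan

Unsatisfiable

Suppose blue = false.
From the singleton clause (!cyan), cyan = false.
From the singleton clause (mild), mild = true.
From the singleton clause (!teal), teal = false.
But (teal) is also a unit clause — contradiction.
So blue must be the other value — set blue = true.
From the singleton clause (cyan), cyan = true.
But (!cyan) is also a unit clause — contradiction.
Either choice for blue ends in contradiction.
No assignment satisfies every clause.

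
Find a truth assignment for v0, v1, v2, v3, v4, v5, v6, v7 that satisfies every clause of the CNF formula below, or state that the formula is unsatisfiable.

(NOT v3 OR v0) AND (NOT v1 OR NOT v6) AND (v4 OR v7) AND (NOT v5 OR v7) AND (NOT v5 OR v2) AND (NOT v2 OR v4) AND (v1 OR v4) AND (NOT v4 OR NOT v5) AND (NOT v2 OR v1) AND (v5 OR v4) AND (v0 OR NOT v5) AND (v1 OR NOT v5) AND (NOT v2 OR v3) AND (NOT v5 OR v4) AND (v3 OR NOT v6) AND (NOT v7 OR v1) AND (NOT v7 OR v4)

v0=false, v1=true, v2=false, v3=false, v4=true, v5=false, v6=false, v7=false

Case v3 = false:
(NOT v2) alone gives v2 = false.
(NOT v5) alone gives v5 = false.
(v4) alone gives v4 = true.
(NOT v6) alone gives v6 = false.
Case v7 = false:
Every clause is now satisfied; v0, v1 are unconstrained.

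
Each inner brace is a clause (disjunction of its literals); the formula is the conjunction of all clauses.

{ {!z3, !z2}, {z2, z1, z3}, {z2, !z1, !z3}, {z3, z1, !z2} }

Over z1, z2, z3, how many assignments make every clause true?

3

There are 2^3 = 8 truth assignments over (z1, z2, z3).
Check each against the 4 clauses (columns in the order z1, z2, z3):
  F F F  ✗ fails (z2 || z1 || z3)
  F F T  ✓ satisfies all
  F T F  ✗ fails (z3 || z1 || !z2)
  F T T  ✗ fails (!z3 || !z2)
  T F F  ✓ satisfies all
  T F T  ✗ fails (z2 || !z1 || !z3)
  T T F  ✓ satisfies all
  T T T  ✗ fails (!z3 || !z2)
3 of the 8 rows are models.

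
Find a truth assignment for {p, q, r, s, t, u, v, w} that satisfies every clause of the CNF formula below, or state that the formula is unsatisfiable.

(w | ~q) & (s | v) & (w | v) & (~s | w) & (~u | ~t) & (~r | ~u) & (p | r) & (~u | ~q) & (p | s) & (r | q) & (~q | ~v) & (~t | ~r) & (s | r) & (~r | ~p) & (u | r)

Try w = 1.
Try s = 1.
Try u = 0.
From the singleton clause (r), r = 1.
From the singleton clause (~t), t = 0.
From the singleton clause (~p), p = 0.
Try q = 0.
All clauses hold; v can take either value.

p=0; q=0; r=1; s=1; t=0; u=0; v=0; w=1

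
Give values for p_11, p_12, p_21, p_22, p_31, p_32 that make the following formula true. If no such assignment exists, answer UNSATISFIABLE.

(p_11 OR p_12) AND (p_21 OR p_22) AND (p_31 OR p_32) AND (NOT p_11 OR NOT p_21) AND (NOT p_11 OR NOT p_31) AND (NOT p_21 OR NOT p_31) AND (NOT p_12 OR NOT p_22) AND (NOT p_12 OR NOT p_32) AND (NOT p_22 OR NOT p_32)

Suppose p_11 = true.
Unit clause (NOT p_21) forces p_21 = false.
Unit clause (p_22) forces p_22 = true.
Unit clause (NOT p_31) forces p_31 = false.
Unit clause (p_32) forces p_32 = true.
That conflicts with the unit clause (NOT p_32).
Undo p_11 and try p_11 = false.
Unit clause (p_12) forces p_12 = true.
Unit clause (NOT p_22) forces p_22 = false.
Unit clause (p_21) forces p_21 = true.
Unit clause (NOT p_31) forces p_31 = false.
Unit clause (p_32) forces p_32 = true.
That conflicts with the unit clause (NOT p_32).
Both values of p_11 lead to a conflict.

UNSATISFIABLE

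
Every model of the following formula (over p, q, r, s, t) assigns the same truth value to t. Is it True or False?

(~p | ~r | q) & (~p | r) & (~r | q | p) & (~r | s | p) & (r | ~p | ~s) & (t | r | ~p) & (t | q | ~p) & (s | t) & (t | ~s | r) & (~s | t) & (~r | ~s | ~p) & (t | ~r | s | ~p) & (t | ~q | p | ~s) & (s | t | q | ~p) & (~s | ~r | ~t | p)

True

Suppose t = 0.
Unit clause (s) forces s = 1.
Now (~s) is unsatisfied and unit — conflict.
So every satisfying assignment has t = True.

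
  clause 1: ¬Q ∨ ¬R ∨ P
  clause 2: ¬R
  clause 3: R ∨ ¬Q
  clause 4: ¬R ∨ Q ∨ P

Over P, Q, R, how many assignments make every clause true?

There are 2^3 = 8 truth assignments over (P, Q, R).
Split on R. With R = True, the clauses containing R are satisfied and ¬R drops from the rest; 0 of the 2^2 = 4 assignments to the other variables satisfy what remains.
With R = False, by the same count on the reduced clause set, 2 assignments work.
Total: 0 + 2 = 2.

2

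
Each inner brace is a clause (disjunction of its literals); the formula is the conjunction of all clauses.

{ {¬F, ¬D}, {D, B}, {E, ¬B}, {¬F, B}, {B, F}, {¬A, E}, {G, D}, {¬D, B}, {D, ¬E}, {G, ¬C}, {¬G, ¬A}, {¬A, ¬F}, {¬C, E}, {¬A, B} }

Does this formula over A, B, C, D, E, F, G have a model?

Yes, satisfiable

Try F = False.
(B) alone gives B = True.
(E) alone gives E = True.
(D) alone gives D = True.
Try G = True.
(¬A) alone gives A = False.
All clauses hold; C can take either value.
A satisfying assignment: A: False; B: True; C: True; D: True; E: True; F: False; G: True.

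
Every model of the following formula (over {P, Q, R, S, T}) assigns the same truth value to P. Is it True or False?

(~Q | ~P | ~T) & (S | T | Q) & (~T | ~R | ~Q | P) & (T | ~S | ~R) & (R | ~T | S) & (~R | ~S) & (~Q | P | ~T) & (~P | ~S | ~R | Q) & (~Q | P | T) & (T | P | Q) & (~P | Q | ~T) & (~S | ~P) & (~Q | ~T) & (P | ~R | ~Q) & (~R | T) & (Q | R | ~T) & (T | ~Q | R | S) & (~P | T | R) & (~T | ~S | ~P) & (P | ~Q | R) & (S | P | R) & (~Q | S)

False

Suppose P = 1.
(~S) alone gives S = 0.
(~Q) alone gives Q = 0.
(T) alone gives T = 1.
Now (~T) is unsatisfied and unit — conflict.
So every satisfying assignment has P = False.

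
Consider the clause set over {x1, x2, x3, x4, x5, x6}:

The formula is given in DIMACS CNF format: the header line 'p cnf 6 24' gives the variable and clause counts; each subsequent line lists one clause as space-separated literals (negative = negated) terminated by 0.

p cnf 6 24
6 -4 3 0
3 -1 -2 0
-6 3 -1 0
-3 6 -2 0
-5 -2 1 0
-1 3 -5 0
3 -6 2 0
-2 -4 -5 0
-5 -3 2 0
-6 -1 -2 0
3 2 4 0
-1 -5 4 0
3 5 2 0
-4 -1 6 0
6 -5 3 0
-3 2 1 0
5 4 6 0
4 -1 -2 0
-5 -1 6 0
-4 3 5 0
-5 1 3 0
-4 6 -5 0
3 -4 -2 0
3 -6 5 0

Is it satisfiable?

Satisfiable

Try x6 = True.
Try x3 = True.
Try x5 = False.
Try x1 = False.
The clause (x2) is unit, so x2 = True.
All clauses hold; x4 can take either value.
A satisfying assignment: x1: False; x2: True; x3: True; x4: True; x5: False; x6: True.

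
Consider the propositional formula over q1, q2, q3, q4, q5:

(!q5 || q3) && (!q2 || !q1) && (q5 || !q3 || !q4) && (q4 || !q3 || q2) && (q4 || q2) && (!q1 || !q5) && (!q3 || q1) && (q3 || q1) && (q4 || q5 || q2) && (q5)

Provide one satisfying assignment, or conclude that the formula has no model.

The clause (q5) is unit, so q5 = true.
The clause (q3) is unit, so q3 = true.
The clause (!q1) is unit, so q1 = false.
That conflicts with the unit clause (q1).

UNSATISFIABLE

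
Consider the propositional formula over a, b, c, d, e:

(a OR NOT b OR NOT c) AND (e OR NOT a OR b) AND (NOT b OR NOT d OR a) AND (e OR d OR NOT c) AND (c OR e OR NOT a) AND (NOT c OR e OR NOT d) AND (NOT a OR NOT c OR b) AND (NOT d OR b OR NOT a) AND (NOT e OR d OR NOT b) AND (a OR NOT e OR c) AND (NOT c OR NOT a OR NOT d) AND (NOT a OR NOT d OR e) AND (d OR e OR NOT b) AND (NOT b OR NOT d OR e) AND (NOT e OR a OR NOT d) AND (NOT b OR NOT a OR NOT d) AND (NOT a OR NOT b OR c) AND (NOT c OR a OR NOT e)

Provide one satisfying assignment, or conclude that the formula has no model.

a: true,  b: false,  c: false,  d: false,  e: true

Suppose a = true.
Suppose e = true.
Suppose c = false.
The clause (NOT b) is unit, so b = false.
The clause (NOT d) is unit, so d = false.
All clauses are satisfied.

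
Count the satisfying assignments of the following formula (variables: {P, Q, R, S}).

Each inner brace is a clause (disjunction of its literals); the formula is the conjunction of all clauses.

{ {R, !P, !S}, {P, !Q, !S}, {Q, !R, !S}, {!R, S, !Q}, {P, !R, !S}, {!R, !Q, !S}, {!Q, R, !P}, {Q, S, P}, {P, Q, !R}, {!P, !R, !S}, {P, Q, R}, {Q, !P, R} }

There are 2^4 = 16 truth assignments over (P, Q, R, S).
Split on Q. With Q = true, the clauses containing Q are satisfied and !Q drops from the rest; 1 of the 2^3 = 8 assignments to the other variables satisfy what remains.
With Q = false, by the same count on the reduced clause set, 1 assignment works.
Total: 1 + 1 = 2.

2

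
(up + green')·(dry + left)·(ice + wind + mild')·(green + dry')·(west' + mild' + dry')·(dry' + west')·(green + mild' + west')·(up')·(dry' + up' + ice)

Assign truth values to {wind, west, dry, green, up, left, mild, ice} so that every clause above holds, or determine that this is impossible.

From the singleton clause (up'), up = 0.
From the singleton clause (green'), green = 0.
From the singleton clause (dry'), dry = 0.
From the singleton clause (left), left = 1.
Try mild = 0.
All clauses hold; wind, west, ice can take either value.

wind ↦ 0; west ↦ 0; dry ↦ 0; green ↦ 0; up ↦ 0; left ↦ 1; mild ↦ 0; ice ↦ 1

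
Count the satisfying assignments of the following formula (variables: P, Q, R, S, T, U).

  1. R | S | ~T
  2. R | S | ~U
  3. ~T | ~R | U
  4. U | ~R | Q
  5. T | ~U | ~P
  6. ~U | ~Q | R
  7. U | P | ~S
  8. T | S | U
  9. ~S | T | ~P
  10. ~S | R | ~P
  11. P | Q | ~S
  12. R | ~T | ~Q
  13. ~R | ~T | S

There are 2^6 = 64 truth assignments over (P, Q, R, S, T, U).
Split on Q. With Q = 1, the clauses containing Q are satisfied and ~Q drops from the rest; 4 of the 2^5 = 32 assignments to the other variables satisfy what remains.
With Q = 0, by the same count on the reduced clause set, 2 assignments work.
(One model: P=F, Q=F, R=T, S=F, T=F, U=T.)
Total: 4 + 2 = 6.

6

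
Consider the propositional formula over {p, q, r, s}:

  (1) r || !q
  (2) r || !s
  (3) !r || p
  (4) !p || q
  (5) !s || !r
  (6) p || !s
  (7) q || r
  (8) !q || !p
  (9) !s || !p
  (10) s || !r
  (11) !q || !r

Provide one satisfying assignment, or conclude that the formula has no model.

Try r = true.
(p) alone gives p = true.
(q) alone gives q = true.
Now (!q) is unsatisfied and unit — conflict.
So r must be the other value — set r = false.
(!q) alone gives q = false.
Now (q) is unsatisfied and unit — conflict.
Both values of r lead to a conflict.

UNSATISFIABLE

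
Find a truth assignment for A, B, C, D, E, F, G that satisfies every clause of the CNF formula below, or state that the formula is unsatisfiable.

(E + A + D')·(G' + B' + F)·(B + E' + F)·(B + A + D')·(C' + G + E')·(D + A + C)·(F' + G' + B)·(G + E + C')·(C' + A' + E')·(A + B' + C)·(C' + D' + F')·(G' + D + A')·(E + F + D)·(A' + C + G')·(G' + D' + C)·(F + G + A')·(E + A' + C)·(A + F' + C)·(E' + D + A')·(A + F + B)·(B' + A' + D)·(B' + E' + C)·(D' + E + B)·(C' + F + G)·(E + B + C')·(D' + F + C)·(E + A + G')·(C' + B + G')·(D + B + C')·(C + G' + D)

A=0, B=1, C=1, D=0, E=1, F=1, G=1

Try E = 1.
Try B = 1.
(C) alone gives C = 1.
(G) alone gives G = 1.
(F) alone gives F = 1.
(A') alone gives A = 0.
(D') alone gives D = 0.
All clauses are satisfied.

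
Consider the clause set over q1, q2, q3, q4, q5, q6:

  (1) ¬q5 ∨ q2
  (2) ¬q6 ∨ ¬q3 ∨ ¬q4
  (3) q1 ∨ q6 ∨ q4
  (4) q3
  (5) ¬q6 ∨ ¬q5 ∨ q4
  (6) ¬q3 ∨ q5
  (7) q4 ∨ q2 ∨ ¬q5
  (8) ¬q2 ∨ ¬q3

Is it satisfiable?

Unsatisfiable

(q3) alone gives q3 = True.
(q5) alone gives q5 = True.
(q2) alone gives q2 = True.
But (¬q2) is also a unit clause — contradiction.
No assignment satisfies every clause.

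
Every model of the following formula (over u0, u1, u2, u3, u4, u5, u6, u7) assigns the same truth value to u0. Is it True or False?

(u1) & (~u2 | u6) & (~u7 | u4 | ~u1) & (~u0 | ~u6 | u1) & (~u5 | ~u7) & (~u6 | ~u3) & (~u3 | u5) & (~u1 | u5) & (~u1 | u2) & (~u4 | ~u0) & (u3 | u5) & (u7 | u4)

Suppose u0 = 1.
Unit clause (u1) forces u1 = 1.
Unit clause (u5) forces u5 = 1.
Unit clause (~u7) forces u7 = 0.
Unit clause (u2) forces u2 = 1.
Unit clause (u6) forces u6 = 1.
Unit clause (~u3) forces u3 = 0.
Unit clause (~u4) forces u4 = 0.
Now (u4) is unsatisfied and unit — conflict.
So every satisfying assignment has u0 = False.

False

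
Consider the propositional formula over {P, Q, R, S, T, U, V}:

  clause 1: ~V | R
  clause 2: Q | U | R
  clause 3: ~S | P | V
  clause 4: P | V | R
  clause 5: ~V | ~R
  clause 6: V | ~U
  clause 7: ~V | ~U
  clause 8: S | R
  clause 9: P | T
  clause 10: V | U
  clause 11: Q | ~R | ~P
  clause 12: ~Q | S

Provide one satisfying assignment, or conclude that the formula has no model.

Suppose V = 0.
From the singleton clause (~U), U = 0.
Now (U) is unsatisfied and unit — conflict.
Undo V and try V = 1.
From the singleton clause (R), R = 1.
Now (~R) is unsatisfied and unit — conflict.
Both values of V lead to a conflict.

UNSATISFIABLE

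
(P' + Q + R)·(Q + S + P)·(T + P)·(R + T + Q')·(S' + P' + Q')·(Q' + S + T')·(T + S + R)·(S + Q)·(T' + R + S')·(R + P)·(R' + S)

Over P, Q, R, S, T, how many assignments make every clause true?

There are 2^5 = 32 truth assignments over (P, Q, R, S, T).
Split on S. With S = 1, the clauses containing S are satisfied and S' drops from the rest; 4 of the 2^4 = 16 assignments to the other variables satisfy what remains.
With S = 0, by the same count on the reduced clause set, 0 assignments work.
(One model: P=F, Q=F, R=T, S=T, T=T.)
Total: 4 + 0 = 4.

4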